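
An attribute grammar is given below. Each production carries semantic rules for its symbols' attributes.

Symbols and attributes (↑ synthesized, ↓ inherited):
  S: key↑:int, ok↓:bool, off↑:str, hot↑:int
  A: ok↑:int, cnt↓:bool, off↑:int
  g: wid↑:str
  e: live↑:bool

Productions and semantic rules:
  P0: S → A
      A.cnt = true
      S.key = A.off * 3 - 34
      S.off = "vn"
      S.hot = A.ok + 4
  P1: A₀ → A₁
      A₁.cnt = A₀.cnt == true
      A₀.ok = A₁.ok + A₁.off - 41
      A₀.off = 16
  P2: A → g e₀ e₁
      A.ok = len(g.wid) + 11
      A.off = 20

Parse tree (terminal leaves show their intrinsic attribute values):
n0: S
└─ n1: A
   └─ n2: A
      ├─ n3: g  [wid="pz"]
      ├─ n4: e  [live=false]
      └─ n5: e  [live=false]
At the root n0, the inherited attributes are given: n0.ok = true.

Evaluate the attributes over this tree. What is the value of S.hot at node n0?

-4

1. n0.ok = true  [given at root]
2. n1.cnt = true  [true]
3. n2.cnt = true  [A₀.cnt == true]
4. n3.wid = "pz"  [terminal]
5. n4.live = false  [terminal]
6. n5.live = false  [terminal]
7. n2.ok = 13  [len(g.wid) + 11]
8. n2.off = 20  [20]
9. n1.ok = -8  [A₁.ok + A₁.off - 41]
10. n1.off = 16  [16]
11. n0.key = 14  [A.off * 3 - 34]
12. n0.off = "vn"  ["vn"]
13. n0.hot = -4  [A.ok + 4]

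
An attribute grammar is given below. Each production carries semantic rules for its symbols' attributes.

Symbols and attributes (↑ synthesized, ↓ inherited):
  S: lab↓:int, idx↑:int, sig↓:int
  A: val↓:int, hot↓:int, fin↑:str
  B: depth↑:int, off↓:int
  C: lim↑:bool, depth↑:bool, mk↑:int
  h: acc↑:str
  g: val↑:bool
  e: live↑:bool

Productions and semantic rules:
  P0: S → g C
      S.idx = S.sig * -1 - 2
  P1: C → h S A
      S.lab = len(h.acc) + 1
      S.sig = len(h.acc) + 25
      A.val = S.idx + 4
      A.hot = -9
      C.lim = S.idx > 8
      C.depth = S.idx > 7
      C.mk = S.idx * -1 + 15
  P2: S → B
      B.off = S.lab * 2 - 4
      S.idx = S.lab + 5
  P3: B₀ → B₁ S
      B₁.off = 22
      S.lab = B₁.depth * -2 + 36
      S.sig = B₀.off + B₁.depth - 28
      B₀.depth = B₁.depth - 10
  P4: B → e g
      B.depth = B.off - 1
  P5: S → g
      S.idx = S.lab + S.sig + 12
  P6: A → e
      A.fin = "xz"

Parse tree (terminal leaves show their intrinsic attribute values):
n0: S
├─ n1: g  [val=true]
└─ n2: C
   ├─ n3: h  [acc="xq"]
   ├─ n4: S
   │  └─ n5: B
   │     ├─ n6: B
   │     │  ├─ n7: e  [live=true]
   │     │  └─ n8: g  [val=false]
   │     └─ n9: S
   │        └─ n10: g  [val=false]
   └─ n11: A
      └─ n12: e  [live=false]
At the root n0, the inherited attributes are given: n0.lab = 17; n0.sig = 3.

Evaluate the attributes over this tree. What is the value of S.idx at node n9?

1

1. n0.lab = 17  [given at root]
2. n0.sig = 3  [given at root]
3. n1.val = true  [terminal]
4. n3.acc = "xq"  [terminal]
5. n4.lab = 3  [len(h.acc) + 1]
6. n4.sig = 27  [len(h.acc) + 25]
7. n5.off = 2  [S.lab * 2 - 4]
8. n6.off = 22  [22]
9. n7.live = true  [terminal]
10. n8.val = false  [terminal]
11. n6.depth = 21  [B.off - 1]
12. n9.lab = -6  [B₁.depth * -2 + 36]
13. n9.sig = -5  [B₀.off + B₁.depth - 28]
14. n10.val = false  [terminal]
15. n9.idx = 1  [S.lab + S.sig + 12]
16. n5.depth = 11  [B₁.depth - 10]
17. n4.idx = 8  [S.lab + 5]
18. n11.val = 12  [S.idx + 4]
19. n11.hot = -9  [-9]
20. n12.live = false  [terminal]
21. n11.fin = "xz"  ["xz"]
22. n2.lim = false  [S.idx > 8]
23. n2.depth = true  [S.idx > 7]
24. n2.mk = 7  [S.idx * -1 + 15]
25. n0.idx = -5  [S.sig * -1 - 2]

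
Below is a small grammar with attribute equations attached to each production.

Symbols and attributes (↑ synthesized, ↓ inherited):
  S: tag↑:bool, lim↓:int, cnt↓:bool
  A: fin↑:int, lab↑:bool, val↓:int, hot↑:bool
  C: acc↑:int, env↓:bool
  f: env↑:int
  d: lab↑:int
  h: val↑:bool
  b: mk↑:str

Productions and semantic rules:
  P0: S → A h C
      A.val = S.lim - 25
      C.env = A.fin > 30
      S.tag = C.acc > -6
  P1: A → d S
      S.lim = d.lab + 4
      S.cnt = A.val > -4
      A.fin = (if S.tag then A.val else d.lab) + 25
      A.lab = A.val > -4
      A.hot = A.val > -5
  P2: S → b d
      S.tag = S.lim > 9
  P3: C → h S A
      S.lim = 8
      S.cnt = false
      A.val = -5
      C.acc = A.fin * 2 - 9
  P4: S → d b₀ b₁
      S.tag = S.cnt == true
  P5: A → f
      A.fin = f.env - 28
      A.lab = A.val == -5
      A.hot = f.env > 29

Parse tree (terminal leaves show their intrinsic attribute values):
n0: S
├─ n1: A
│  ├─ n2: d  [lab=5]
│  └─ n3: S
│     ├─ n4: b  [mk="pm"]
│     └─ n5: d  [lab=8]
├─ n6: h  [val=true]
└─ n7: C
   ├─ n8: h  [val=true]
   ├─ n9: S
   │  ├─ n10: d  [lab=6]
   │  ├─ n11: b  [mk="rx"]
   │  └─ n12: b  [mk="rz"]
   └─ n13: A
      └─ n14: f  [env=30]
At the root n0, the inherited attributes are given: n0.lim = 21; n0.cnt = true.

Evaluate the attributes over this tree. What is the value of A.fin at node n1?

1. n0.lim = 21  [given at root]
2. n0.cnt = true  [given at root]
3. n1.val = -4  [S.lim - 25]
4. n2.lab = 5  [terminal]
5. n3.lim = 9  [d.lab + 4]
6. n3.cnt = false  [A.val > -4]
7. n4.mk = "pm"  [terminal]
8. n5.lab = 8  [terminal]
9. n3.tag = false  [S.lim > 9]
10. n1.fin = 30  [(if S.tag then A.val else d.lab) + 25]
11. n1.lab = false  [A.val > -4]
12. n1.hot = true  [A.val > -5]
13. n6.val = true  [terminal]
14. n7.env = false  [A.fin > 30]
15. n8.val = true  [terminal]
16. n9.lim = 8  [8]
17. n9.cnt = false  [false]
18. n10.lab = 6  [terminal]
19. n11.mk = "rx"  [terminal]
20. n12.mk = "rz"  [terminal]
21. n9.tag = false  [S.cnt == true]
22. n13.val = -5  [-5]
23. n14.env = 30  [terminal]
24. n13.fin = 2  [f.env - 28]
25. n13.lab = true  [A.val == -5]
26. n13.hot = true  [f.env > 29]
27. n7.acc = -5  [A.fin * 2 - 9]
28. n0.tag = true  [C.acc > -6]

30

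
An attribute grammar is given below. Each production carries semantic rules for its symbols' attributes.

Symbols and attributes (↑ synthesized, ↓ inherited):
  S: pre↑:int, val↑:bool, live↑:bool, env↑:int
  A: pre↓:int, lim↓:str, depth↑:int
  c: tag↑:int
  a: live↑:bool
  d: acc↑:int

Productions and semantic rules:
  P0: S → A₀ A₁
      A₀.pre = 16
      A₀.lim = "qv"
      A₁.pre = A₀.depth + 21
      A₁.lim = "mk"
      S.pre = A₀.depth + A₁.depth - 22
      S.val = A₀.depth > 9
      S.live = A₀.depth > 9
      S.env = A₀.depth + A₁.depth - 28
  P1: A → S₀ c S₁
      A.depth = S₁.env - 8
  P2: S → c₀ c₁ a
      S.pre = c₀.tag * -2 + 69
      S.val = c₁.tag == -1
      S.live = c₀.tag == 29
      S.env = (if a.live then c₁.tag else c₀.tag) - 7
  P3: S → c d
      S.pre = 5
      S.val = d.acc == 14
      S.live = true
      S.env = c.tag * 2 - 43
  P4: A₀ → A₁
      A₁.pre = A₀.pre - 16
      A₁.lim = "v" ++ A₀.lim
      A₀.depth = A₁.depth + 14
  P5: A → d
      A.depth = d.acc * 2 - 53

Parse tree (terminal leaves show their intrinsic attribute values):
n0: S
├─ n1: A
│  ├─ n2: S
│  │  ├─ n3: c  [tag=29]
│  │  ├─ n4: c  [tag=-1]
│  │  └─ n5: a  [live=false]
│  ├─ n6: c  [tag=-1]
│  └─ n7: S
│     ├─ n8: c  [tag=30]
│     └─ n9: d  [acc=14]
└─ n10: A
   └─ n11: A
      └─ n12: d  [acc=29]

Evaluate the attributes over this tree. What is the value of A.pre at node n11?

14

1. n1.pre = 16  [16]
2. n1.lim = "qv"  ["qv"]
3. n3.tag = 29  [terminal]
4. n4.tag = -1  [terminal]
5. n5.live = false  [terminal]
6. n2.pre = 11  [c₀.tag * -2 + 69]
7. n2.val = true  [c₁.tag == -1]
8. n2.live = true  [c₀.tag == 29]
9. n2.env = 22  [(if a.live then c₁.tag else c₀.tag) - 7]
10. n6.tag = -1  [terminal]
11. n8.tag = 30  [terminal]
12. n9.acc = 14  [terminal]
13. n7.pre = 5  [5]
14. n7.val = true  [d.acc == 14]
15. n7.live = true  [true]
16. n7.env = 17  [c.tag * 2 - 43]
17. n1.depth = 9  [S₁.env - 8]
18. n10.pre = 30  [A₀.depth + 21]
19. n10.lim = "mk"  ["mk"]
20. n11.pre = 14  [A₀.pre - 16]
21. n11.lim = "vmk"  ["v" ++ A₀.lim]
22. n12.acc = 29  [terminal]
23. n11.depth = 5  [d.acc * 2 - 53]
24. n10.depth = 19  [A₁.depth + 14]
25. n0.pre = 6  [A₀.depth + A₁.depth - 22]
26. n0.val = false  [A₀.depth > 9]
27. n0.live = false  [A₀.depth > 9]
28. n0.env = 0  [A₀.depth + A₁.depth - 28]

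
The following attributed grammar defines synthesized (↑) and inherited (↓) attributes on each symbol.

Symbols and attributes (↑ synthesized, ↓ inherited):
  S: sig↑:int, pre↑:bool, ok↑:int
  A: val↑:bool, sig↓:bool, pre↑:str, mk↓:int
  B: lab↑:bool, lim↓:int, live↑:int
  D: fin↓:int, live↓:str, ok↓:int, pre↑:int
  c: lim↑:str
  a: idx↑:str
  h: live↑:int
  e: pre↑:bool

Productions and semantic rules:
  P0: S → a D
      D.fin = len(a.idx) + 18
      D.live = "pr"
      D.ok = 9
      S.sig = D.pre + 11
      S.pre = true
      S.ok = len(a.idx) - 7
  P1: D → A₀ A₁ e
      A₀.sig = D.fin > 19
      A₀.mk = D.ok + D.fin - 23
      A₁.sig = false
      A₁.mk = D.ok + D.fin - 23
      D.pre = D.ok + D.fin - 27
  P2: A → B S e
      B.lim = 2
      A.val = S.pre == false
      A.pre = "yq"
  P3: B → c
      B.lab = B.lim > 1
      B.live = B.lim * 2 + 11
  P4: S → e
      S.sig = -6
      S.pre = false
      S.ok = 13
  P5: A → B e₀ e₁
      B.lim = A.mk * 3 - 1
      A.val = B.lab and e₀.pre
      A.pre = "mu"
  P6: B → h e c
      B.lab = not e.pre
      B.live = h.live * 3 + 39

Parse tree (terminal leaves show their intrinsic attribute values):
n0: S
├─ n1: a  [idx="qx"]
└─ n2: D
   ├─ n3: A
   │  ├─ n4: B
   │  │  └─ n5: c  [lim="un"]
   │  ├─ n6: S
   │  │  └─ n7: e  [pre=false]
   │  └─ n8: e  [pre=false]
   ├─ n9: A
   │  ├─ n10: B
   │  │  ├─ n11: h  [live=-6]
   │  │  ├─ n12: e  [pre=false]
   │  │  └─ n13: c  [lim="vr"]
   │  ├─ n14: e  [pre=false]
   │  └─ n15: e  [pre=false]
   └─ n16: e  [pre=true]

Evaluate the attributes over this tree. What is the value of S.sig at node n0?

1. n1.idx = "qx"  [terminal]
2. n2.fin = 20  [len(a.idx) + 18]
3. n2.live = "pr"  ["pr"]
4. n2.ok = 9  [9]
5. n3.sig = true  [D.fin > 19]
6. n3.mk = 6  [D.ok + D.fin - 23]
7. n4.lim = 2  [2]
8. n5.lim = "un"  [terminal]
9. n4.lab = true  [B.lim > 1]
10. n4.live = 15  [B.lim * 2 + 11]
11. n7.pre = false  [terminal]
12. n6.sig = -6  [-6]
13. n6.pre = false  [false]
14. n6.ok = 13  [13]
15. n8.pre = false  [terminal]
16. n3.val = true  [S.pre == false]
17. n3.pre = "yq"  ["yq"]
18. n9.sig = false  [false]
19. n9.mk = 6  [D.ok + D.fin - 23]
20. n10.lim = 17  [A.mk * 3 - 1]
21. n11.live = -6  [terminal]
22. n12.pre = false  [terminal]
23. n13.lim = "vr"  [terminal]
24. n10.lab = true  [not e.pre]
25. n10.live = 21  [h.live * 3 + 39]
26. n14.pre = false  [terminal]
27. n15.pre = false  [terminal]
28. n9.val = false  [B.lab and e₀.pre]
29. n9.pre = "mu"  ["mu"]
30. n16.pre = true  [terminal]
31. n2.pre = 2  [D.ok + D.fin - 27]
32. n0.sig = 13  [D.pre + 11]
33. n0.pre = true  [true]
34. n0.ok = -5  [len(a.idx) - 7]

13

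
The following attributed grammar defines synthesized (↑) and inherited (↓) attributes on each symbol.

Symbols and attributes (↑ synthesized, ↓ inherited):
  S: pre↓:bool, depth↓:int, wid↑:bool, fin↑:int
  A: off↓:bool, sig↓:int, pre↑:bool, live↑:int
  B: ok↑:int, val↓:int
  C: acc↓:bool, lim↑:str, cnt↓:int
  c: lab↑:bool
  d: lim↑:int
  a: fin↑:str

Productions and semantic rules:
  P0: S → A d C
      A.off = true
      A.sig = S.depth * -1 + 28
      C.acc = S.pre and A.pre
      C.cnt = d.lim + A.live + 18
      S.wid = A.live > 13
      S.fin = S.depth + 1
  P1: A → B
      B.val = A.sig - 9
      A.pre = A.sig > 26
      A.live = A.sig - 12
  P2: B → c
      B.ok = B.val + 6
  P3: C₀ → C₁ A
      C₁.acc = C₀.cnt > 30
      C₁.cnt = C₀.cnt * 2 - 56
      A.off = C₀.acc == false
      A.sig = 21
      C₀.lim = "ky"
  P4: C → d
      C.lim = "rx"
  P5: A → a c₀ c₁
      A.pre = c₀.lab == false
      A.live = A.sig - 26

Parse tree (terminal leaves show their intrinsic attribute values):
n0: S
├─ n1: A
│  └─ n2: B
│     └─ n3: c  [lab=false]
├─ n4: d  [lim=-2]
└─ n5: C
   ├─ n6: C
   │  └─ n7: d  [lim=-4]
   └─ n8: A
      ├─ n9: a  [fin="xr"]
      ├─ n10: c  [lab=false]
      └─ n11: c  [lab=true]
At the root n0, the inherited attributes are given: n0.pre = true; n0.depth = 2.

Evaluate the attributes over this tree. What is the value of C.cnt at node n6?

4

1. n0.pre = true  [given at root]
2. n0.depth = 2  [given at root]
3. n1.off = true  [true]
4. n1.sig = 26  [S.depth * -1 + 28]
5. n2.val = 17  [A.sig - 9]
6. n3.lab = false  [terminal]
7. n2.ok = 23  [B.val + 6]
8. n1.pre = false  [A.sig > 26]
9. n1.live = 14  [A.sig - 12]
10. n4.lim = -2  [terminal]
11. n5.acc = false  [S.pre and A.pre]
12. n5.cnt = 30  [d.lim + A.live + 18]
13. n6.acc = false  [C₀.cnt > 30]
14. n6.cnt = 4  [C₀.cnt * 2 - 56]
15. n7.lim = -4  [terminal]
16. n6.lim = "rx"  ["rx"]
17. n8.off = true  [C₀.acc == false]
18. n8.sig = 21  [21]
19. n9.fin = "xr"  [terminal]
20. n10.lab = false  [terminal]
21. n11.lab = true  [terminal]
22. n8.pre = true  [c₀.lab == false]
23. n8.live = -5  [A.sig - 26]
24. n5.lim = "ky"  ["ky"]
25. n0.wid = true  [A.live > 13]
26. n0.fin = 3  [S.depth + 1]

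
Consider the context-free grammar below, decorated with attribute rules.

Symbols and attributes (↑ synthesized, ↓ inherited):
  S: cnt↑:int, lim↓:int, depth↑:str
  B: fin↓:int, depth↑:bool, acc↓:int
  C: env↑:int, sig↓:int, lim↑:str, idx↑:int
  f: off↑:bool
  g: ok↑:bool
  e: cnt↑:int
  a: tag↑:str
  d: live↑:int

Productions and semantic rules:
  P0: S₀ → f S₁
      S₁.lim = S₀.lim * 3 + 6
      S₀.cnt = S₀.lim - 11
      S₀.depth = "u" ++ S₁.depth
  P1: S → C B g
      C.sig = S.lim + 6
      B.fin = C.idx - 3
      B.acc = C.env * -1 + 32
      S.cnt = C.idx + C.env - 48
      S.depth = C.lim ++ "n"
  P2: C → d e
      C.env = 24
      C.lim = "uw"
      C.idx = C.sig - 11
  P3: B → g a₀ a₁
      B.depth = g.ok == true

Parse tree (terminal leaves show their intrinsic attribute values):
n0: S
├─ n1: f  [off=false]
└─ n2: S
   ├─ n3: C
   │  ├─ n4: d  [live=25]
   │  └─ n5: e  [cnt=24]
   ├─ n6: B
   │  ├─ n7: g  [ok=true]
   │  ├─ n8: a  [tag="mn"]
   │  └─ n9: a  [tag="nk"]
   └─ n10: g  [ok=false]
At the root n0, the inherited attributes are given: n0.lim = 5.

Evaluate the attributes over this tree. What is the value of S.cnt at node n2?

1. n0.lim = 5  [given at root]
2. n1.off = false  [terminal]
3. n2.lim = 21  [S₀.lim * 3 + 6]
4. n3.sig = 27  [S.lim + 6]
5. n4.live = 25  [terminal]
6. n5.cnt = 24  [terminal]
7. n3.env = 24  [24]
8. n3.lim = "uw"  ["uw"]
9. n3.idx = 16  [C.sig - 11]
10. n6.fin = 13  [C.idx - 3]
11. n6.acc = 8  [C.env * -1 + 32]
12. n7.ok = true  [terminal]
13. n8.tag = "mn"  [terminal]
14. n9.tag = "nk"  [terminal]
15. n6.depth = true  [g.ok == true]
16. n10.ok = false  [terminal]
17. n2.cnt = -8  [C.idx + C.env - 48]
18. n2.depth = "uwn"  [C.lim ++ "n"]
19. n0.cnt = -6  [S₀.lim - 11]
20. n0.depth = "uuwn"  ["u" ++ S₁.depth]

-8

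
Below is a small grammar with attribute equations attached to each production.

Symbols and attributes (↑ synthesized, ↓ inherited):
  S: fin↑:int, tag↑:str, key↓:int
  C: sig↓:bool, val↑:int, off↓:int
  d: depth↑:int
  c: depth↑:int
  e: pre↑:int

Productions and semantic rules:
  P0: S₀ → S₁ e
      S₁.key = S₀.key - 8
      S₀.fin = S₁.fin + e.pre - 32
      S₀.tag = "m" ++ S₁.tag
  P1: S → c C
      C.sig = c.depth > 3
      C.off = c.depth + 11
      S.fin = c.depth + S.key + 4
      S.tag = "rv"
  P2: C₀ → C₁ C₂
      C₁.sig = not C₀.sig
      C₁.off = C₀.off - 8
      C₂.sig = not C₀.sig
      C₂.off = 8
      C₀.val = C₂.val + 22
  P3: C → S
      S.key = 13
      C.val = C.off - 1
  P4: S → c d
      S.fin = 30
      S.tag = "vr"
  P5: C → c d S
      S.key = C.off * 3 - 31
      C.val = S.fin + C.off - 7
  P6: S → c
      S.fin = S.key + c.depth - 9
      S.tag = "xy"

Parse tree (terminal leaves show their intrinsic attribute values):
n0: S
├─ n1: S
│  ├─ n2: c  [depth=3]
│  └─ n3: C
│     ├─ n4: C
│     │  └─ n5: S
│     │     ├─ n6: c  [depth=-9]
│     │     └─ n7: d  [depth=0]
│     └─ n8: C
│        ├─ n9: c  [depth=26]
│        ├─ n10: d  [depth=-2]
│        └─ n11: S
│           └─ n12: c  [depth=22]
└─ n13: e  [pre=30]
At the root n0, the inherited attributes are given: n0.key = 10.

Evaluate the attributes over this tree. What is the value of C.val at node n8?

1. n0.key = 10  [given at root]
2. n1.key = 2  [S₀.key - 8]
3. n2.depth = 3  [terminal]
4. n3.sig = false  [c.depth > 3]
5. n3.off = 14  [c.depth + 11]
6. n4.sig = true  [not C₀.sig]
7. n4.off = 6  [C₀.off - 8]
8. n5.key = 13  [13]
9. n6.depth = -9  [terminal]
10. n7.depth = 0  [terminal]
11. n5.fin = 30  [30]
12. n5.tag = "vr"  ["vr"]
13. n4.val = 5  [C.off - 1]
14. n8.sig = true  [not C₀.sig]
15. n8.off = 8  [8]
16. n9.depth = 26  [terminal]
17. n10.depth = -2  [terminal]
18. n11.key = -7  [C.off * 3 - 31]
19. n12.depth = 22  [terminal]
20. n11.fin = 6  [S.key + c.depth - 9]
21. n11.tag = "xy"  ["xy"]
22. n8.val = 7  [S.fin + C.off - 7]
23. n3.val = 29  [C₂.val + 22]
24. n1.fin = 9  [c.depth + S.key + 4]
25. n1.tag = "rv"  ["rv"]
26. n13.pre = 30  [terminal]
27. n0.fin = 7  [S₁.fin + e.pre - 32]
28. n0.tag = "mrv"  ["m" ++ S₁.tag]

7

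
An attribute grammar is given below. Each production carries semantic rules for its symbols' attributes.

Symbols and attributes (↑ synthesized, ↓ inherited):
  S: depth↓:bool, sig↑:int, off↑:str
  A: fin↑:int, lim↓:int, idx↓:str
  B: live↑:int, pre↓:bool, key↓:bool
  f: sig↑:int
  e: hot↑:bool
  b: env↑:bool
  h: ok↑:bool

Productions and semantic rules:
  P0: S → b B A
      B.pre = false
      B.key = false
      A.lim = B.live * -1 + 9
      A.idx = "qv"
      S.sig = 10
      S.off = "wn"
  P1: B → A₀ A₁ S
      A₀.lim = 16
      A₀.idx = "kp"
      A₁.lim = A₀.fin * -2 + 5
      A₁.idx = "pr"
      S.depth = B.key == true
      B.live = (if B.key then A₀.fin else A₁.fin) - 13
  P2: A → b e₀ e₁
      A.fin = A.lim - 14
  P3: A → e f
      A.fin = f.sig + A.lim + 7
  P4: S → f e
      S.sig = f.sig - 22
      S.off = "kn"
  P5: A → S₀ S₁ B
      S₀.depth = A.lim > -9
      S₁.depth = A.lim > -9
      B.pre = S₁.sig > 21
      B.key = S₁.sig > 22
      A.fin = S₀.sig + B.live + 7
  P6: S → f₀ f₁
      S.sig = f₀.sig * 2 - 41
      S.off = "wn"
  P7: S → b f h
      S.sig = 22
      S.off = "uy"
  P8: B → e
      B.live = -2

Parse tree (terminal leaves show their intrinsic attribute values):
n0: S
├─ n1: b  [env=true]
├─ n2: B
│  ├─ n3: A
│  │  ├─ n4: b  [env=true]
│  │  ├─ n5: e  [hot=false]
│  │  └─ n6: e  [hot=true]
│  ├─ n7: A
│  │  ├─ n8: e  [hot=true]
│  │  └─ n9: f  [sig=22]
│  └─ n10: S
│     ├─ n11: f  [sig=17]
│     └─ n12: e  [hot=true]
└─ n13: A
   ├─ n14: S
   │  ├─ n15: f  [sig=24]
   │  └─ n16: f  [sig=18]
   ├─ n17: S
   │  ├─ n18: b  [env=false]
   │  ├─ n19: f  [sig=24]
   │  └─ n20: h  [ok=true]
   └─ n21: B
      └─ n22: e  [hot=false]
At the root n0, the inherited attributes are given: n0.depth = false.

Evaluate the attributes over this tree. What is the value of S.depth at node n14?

1. n0.depth = false  [given at root]
2. n1.env = true  [terminal]
3. n2.pre = false  [false]
4. n2.key = false  [false]
5. n3.lim = 16  [16]
6. n3.idx = "kp"  ["kp"]
7. n4.env = true  [terminal]
8. n5.hot = false  [terminal]
9. n6.hot = true  [terminal]
10. n3.fin = 2  [A.lim - 14]
11. n7.lim = 1  [A₀.fin * -2 + 5]
12. n7.idx = "pr"  ["pr"]
13. n8.hot = true  [terminal]
14. n9.sig = 22  [terminal]
15. n7.fin = 30  [f.sig + A.lim + 7]
16. n10.depth = false  [B.key == true]
17. n11.sig = 17  [terminal]
18. n12.hot = true  [terminal]
19. n10.sig = -5  [f.sig - 22]
20. n10.off = "kn"  ["kn"]
21. n2.live = 17  [(if B.key then A₀.fin else A₁.fin) - 13]
22. n13.lim = -8  [B.live * -1 + 9]
23. n13.idx = "qv"  ["qv"]
24. n14.depth = true  [A.lim > -9]
25. n15.sig = 24  [terminal]
26. n16.sig = 18  [terminal]
27. n14.sig = 7  [f₀.sig * 2 - 41]
28. n14.off = "wn"  ["wn"]
29. n17.depth = true  [A.lim > -9]
30. n18.env = false  [terminal]
31. n19.sig = 24  [terminal]
32. n20.ok = true  [terminal]
33. n17.sig = 22  [22]
34. n17.off = "uy"  ["uy"]
35. n21.pre = true  [S₁.sig > 21]
36. n21.key = false  [S₁.sig > 22]
37. n22.hot = false  [terminal]
38. n21.live = -2  [-2]
39. n13.fin = 12  [S₀.sig + B.live + 7]
40. n0.sig = 10  [10]
41. n0.off = "wn"  ["wn"]

true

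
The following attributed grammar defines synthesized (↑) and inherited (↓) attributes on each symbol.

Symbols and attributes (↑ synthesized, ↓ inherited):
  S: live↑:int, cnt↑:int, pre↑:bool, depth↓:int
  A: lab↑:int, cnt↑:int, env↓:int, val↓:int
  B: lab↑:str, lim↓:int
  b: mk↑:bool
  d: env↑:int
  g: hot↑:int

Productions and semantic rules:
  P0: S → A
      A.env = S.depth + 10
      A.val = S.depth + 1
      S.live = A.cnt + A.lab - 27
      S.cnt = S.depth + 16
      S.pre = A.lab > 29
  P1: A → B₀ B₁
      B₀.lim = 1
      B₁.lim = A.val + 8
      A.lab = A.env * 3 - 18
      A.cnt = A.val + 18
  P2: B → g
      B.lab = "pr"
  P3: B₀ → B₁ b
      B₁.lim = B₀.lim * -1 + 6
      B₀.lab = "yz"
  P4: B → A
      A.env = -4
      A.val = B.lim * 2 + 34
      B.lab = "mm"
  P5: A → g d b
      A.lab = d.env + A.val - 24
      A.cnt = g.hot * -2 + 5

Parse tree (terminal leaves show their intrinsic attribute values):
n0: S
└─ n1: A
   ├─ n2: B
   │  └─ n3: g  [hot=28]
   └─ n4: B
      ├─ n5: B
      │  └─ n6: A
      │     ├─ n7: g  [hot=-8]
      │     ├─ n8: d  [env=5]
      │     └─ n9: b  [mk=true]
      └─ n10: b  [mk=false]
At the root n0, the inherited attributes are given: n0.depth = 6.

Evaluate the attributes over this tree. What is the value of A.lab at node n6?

-3

1. n0.depth = 6  [given at root]
2. n1.env = 16  [S.depth + 10]
3. n1.val = 7  [S.depth + 1]
4. n2.lim = 1  [1]
5. n3.hot = 28  [terminal]
6. n2.lab = "pr"  ["pr"]
7. n4.lim = 15  [A.val + 8]
8. n5.lim = -9  [B₀.lim * -1 + 6]
9. n6.env = -4  [-4]
10. n6.val = 16  [B.lim * 2 + 34]
11. n7.hot = -8  [terminal]
12. n8.env = 5  [terminal]
13. n9.mk = true  [terminal]
14. n6.lab = -3  [d.env + A.val - 24]
15. n6.cnt = 21  [g.hot * -2 + 5]
16. n5.lab = "mm"  ["mm"]
17. n10.mk = false  [terminal]
18. n4.lab = "yz"  ["yz"]
19. n1.lab = 30  [A.env * 3 - 18]
20. n1.cnt = 25  [A.val + 18]
21. n0.live = 28  [A.cnt + A.lab - 27]
22. n0.cnt = 22  [S.depth + 16]
23. n0.pre = true  [A.lab > 29]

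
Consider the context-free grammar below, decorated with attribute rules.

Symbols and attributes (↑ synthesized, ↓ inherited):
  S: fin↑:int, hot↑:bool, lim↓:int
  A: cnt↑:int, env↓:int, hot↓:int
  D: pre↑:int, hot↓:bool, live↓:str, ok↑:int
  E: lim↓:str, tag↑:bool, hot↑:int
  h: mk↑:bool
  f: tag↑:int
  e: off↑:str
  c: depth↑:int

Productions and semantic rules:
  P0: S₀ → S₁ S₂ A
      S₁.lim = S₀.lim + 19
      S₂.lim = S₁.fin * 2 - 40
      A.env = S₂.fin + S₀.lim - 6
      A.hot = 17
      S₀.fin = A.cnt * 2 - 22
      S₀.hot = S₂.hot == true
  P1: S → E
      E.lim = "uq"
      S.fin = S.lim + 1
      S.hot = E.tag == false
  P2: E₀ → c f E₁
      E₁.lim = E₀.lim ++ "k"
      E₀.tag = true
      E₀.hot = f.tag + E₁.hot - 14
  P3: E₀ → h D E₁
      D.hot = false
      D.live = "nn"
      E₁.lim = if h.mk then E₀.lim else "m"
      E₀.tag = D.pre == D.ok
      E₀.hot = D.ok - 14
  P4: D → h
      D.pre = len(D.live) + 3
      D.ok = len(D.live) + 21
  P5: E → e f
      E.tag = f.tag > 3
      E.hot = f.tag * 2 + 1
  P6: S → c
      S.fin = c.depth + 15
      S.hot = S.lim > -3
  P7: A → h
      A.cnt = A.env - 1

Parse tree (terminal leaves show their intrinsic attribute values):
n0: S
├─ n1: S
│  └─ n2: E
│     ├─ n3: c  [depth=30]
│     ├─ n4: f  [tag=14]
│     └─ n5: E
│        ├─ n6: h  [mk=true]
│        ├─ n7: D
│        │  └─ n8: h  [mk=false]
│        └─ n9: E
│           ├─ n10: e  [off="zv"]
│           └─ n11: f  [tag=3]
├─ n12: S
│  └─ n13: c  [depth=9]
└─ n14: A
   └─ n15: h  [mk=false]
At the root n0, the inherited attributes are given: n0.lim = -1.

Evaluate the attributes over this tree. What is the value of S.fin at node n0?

1. n0.lim = -1  [given at root]
2. n1.lim = 18  [S₀.lim + 19]
3. n2.lim = "uq"  ["uq"]
4. n3.depth = 30  [terminal]
5. n4.tag = 14  [terminal]
6. n5.lim = "uqk"  [E₀.lim ++ "k"]
7. n6.mk = true  [terminal]
8. n7.hot = false  [false]
9. n7.live = "nn"  ["nn"]
10. n8.mk = false  [terminal]
11. n7.pre = 5  [len(D.live) + 3]
12. n7.ok = 23  [len(D.live) + 21]
13. n9.lim = "uqk"  [if h.mk then E₀.lim else "m"]
14. n10.off = "zv"  [terminal]
15. n11.tag = 3  [terminal]
16. n9.tag = false  [f.tag > 3]
17. n9.hot = 7  [f.tag * 2 + 1]
18. n5.tag = false  [D.pre == D.ok]
19. n5.hot = 9  [D.ok - 14]
20. n2.tag = true  [true]
21. n2.hot = 9  [f.tag + E₁.hot - 14]
22. n1.fin = 19  [S.lim + 1]
23. n1.hot = false  [E.tag == false]
24. n12.lim = -2  [S₁.fin * 2 - 40]
25. n13.depth = 9  [terminal]
26. n12.fin = 24  [c.depth + 15]
27. n12.hot = true  [S.lim > -3]
28. n14.env = 17  [S₂.fin + S₀.lim - 6]
29. n14.hot = 17  [17]
30. n15.mk = false  [terminal]
31. n14.cnt = 16  [A.env - 1]
32. n0.fin = 10  [A.cnt * 2 - 22]
33. n0.hot = true  [S₂.hot == true]

10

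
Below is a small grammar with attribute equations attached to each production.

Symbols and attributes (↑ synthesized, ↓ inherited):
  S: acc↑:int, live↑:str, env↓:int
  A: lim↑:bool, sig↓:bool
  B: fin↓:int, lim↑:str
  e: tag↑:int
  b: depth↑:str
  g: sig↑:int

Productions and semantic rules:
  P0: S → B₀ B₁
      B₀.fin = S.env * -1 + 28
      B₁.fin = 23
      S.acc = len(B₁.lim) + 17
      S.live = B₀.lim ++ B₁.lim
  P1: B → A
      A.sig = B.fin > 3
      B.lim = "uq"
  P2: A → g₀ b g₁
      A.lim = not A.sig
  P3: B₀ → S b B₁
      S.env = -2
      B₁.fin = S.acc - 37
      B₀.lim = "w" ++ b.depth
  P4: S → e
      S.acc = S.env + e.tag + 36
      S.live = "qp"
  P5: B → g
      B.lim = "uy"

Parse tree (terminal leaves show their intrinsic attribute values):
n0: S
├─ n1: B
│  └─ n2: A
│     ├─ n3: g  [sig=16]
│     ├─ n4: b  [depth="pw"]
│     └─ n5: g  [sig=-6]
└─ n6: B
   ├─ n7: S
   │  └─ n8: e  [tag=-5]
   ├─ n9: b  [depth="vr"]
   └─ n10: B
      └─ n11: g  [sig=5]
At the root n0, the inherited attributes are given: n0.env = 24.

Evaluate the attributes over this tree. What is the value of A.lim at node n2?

1. n0.env = 24  [given at root]
2. n1.fin = 4  [S.env * -1 + 28]
3. n2.sig = true  [B.fin > 3]
4. n3.sig = 16  [terminal]
5. n4.depth = "pw"  [terminal]
6. n5.sig = -6  [terminal]
7. n2.lim = false  [not A.sig]
8. n1.lim = "uq"  ["uq"]
9. n6.fin = 23  [23]
10. n7.env = -2  [-2]
11. n8.tag = -5  [terminal]
12. n7.acc = 29  [S.env + e.tag + 36]
13. n7.live = "qp"  ["qp"]
14. n9.depth = "vr"  [terminal]
15. n10.fin = -8  [S.acc - 37]
16. n11.sig = 5  [terminal]
17. n10.lim = "uy"  ["uy"]
18. n6.lim = "wvr"  ["w" ++ b.depth]
19. n0.acc = 20  [len(B₁.lim) + 17]
20. n0.live = "uqwvr"  [B₀.lim ++ B₁.lim]

false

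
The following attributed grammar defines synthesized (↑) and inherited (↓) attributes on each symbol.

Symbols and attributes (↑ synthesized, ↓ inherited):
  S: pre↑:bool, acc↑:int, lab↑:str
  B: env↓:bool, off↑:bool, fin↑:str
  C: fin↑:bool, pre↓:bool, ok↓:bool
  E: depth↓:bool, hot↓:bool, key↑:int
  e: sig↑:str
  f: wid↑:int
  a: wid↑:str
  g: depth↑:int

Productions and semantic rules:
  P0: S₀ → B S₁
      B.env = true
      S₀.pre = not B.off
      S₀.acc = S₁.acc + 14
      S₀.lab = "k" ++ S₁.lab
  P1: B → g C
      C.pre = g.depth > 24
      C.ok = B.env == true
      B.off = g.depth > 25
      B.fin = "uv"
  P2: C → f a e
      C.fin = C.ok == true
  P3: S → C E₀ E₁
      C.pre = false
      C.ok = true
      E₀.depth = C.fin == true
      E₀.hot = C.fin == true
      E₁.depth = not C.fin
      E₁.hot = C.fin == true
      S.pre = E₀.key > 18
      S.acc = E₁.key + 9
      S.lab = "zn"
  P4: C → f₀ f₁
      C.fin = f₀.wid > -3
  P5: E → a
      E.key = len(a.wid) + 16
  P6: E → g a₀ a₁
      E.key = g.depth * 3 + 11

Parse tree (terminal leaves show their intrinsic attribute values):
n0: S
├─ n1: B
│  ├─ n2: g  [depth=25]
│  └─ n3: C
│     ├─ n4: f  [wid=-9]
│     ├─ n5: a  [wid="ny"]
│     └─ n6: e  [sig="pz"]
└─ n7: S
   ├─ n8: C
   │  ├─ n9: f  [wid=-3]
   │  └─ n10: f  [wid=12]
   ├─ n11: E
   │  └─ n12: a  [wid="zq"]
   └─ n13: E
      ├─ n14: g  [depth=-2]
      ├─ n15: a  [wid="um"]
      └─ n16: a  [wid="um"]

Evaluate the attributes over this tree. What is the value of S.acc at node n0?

28

1. n1.env = true  [true]
2. n2.depth = 25  [terminal]
3. n3.pre = true  [g.depth > 24]
4. n3.ok = true  [B.env == true]
5. n4.wid = -9  [terminal]
6. n5.wid = "ny"  [terminal]
7. n6.sig = "pz"  [terminal]
8. n3.fin = true  [C.ok == true]
9. n1.off = false  [g.depth > 25]
10. n1.fin = "uv"  ["uv"]
11. n8.pre = false  [false]
12. n8.ok = true  [true]
13. n9.wid = -3  [terminal]
14. n10.wid = 12  [terminal]
15. n8.fin = false  [f₀.wid > -3]
16. n11.depth = false  [C.fin == true]
17. n11.hot = false  [C.fin == true]
18. n12.wid = "zq"  [terminal]
19. n11.key = 18  [len(a.wid) + 16]
20. n13.depth = true  [not C.fin]
21. n13.hot = false  [C.fin == true]
22. n14.depth = -2  [terminal]
23. n15.wid = "um"  [terminal]
24. n16.wid = "um"  [terminal]
25. n13.key = 5  [g.depth * 3 + 11]
26. n7.pre = false  [E₀.key > 18]
27. n7.acc = 14  [E₁.key + 9]
28. n7.lab = "zn"  ["zn"]
29. n0.pre = true  [not B.off]
30. n0.acc = 28  [S₁.acc + 14]
31. n0.lab = "kzn"  ["k" ++ S₁.lab]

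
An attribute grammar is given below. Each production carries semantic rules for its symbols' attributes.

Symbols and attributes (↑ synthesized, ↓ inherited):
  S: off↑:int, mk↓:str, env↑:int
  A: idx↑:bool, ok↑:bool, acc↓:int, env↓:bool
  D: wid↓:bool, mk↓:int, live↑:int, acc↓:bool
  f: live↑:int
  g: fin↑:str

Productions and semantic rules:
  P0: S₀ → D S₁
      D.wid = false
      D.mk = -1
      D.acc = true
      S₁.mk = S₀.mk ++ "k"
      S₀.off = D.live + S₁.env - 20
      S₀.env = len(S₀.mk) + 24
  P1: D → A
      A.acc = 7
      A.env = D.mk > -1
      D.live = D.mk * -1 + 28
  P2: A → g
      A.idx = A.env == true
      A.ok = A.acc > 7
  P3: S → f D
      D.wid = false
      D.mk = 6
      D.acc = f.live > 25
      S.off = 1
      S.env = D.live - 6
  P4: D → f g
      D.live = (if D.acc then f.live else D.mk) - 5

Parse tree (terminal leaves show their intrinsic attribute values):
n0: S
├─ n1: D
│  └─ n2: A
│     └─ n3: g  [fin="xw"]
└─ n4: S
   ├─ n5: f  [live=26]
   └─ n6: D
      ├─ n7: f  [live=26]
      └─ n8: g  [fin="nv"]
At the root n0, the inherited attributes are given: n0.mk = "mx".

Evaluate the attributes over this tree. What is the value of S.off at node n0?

1. n0.mk = "mx"  [given at root]
2. n1.wid = false  [false]
3. n1.mk = -1  [-1]
4. n1.acc = true  [true]
5. n2.acc = 7  [7]
6. n2.env = false  [D.mk > -1]
7. n3.fin = "xw"  [terminal]
8. n2.idx = false  [A.env == true]
9. n2.ok = false  [A.acc > 7]
10. n1.live = 29  [D.mk * -1 + 28]
11. n4.mk = "mxk"  [S₀.mk ++ "k"]
12. n5.live = 26  [terminal]
13. n6.wid = false  [false]
14. n6.mk = 6  [6]
15. n6.acc = true  [f.live > 25]
16. n7.live = 26  [terminal]
17. n8.fin = "nv"  [terminal]
18. n6.live = 21  [(if D.acc then f.live else D.mk) - 5]
19. n4.off = 1  [1]
20. n4.env = 15  [D.live - 6]
21. n0.off = 24  [D.live + S₁.env - 20]
22. n0.env = 26  [len(S₀.mk) + 24]

24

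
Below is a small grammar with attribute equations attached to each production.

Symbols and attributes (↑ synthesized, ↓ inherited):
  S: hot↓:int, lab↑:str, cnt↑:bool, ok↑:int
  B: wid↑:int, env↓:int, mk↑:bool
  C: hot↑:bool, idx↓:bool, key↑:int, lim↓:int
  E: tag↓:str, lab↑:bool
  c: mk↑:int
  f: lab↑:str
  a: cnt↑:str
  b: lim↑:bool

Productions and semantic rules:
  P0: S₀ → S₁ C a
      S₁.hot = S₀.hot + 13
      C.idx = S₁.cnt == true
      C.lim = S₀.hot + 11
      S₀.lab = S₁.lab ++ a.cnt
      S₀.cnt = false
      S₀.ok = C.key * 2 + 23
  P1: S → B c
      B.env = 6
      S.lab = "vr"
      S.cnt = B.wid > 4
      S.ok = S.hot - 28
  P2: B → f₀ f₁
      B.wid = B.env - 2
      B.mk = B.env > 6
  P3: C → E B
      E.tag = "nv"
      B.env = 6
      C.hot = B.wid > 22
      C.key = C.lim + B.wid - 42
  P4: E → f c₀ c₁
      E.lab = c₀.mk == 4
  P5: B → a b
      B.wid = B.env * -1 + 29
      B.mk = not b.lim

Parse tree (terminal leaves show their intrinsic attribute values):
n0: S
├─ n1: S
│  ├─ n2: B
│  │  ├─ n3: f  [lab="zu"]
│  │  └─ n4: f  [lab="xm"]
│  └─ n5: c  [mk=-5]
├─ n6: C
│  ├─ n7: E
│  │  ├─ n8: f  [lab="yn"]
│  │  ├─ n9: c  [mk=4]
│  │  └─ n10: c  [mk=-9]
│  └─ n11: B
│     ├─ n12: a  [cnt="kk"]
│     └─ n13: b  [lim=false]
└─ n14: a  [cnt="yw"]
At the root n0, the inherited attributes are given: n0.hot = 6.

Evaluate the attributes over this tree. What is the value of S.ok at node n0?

1. n0.hot = 6  [given at root]
2. n1.hot = 19  [S₀.hot + 13]
3. n2.env = 6  [6]
4. n3.lab = "zu"  [terminal]
5. n4.lab = "xm"  [terminal]
6. n2.wid = 4  [B.env - 2]
7. n2.mk = false  [B.env > 6]
8. n5.mk = -5  [terminal]
9. n1.lab = "vr"  ["vr"]
10. n1.cnt = false  [B.wid > 4]
11. n1.ok = -9  [S.hot - 28]
12. n6.idx = false  [S₁.cnt == true]
13. n6.lim = 17  [S₀.hot + 11]
14. n7.tag = "nv"  ["nv"]
15. n8.lab = "yn"  [terminal]
16. n9.mk = 4  [terminal]
17. n10.mk = -9  [terminal]
18. n7.lab = true  [c₀.mk == 4]
19. n11.env = 6  [6]
20. n12.cnt = "kk"  [terminal]
21. n13.lim = false  [terminal]
22. n11.wid = 23  [B.env * -1 + 29]
23. n11.mk = true  [not b.lim]
24. n6.hot = true  [B.wid > 22]
25. n6.key = -2  [C.lim + B.wid - 42]
26. n14.cnt = "yw"  [terminal]
27. n0.lab = "vryw"  [S₁.lab ++ a.cnt]
28. n0.cnt = false  [false]
29. n0.ok = 19  [C.key * 2 + 23]

19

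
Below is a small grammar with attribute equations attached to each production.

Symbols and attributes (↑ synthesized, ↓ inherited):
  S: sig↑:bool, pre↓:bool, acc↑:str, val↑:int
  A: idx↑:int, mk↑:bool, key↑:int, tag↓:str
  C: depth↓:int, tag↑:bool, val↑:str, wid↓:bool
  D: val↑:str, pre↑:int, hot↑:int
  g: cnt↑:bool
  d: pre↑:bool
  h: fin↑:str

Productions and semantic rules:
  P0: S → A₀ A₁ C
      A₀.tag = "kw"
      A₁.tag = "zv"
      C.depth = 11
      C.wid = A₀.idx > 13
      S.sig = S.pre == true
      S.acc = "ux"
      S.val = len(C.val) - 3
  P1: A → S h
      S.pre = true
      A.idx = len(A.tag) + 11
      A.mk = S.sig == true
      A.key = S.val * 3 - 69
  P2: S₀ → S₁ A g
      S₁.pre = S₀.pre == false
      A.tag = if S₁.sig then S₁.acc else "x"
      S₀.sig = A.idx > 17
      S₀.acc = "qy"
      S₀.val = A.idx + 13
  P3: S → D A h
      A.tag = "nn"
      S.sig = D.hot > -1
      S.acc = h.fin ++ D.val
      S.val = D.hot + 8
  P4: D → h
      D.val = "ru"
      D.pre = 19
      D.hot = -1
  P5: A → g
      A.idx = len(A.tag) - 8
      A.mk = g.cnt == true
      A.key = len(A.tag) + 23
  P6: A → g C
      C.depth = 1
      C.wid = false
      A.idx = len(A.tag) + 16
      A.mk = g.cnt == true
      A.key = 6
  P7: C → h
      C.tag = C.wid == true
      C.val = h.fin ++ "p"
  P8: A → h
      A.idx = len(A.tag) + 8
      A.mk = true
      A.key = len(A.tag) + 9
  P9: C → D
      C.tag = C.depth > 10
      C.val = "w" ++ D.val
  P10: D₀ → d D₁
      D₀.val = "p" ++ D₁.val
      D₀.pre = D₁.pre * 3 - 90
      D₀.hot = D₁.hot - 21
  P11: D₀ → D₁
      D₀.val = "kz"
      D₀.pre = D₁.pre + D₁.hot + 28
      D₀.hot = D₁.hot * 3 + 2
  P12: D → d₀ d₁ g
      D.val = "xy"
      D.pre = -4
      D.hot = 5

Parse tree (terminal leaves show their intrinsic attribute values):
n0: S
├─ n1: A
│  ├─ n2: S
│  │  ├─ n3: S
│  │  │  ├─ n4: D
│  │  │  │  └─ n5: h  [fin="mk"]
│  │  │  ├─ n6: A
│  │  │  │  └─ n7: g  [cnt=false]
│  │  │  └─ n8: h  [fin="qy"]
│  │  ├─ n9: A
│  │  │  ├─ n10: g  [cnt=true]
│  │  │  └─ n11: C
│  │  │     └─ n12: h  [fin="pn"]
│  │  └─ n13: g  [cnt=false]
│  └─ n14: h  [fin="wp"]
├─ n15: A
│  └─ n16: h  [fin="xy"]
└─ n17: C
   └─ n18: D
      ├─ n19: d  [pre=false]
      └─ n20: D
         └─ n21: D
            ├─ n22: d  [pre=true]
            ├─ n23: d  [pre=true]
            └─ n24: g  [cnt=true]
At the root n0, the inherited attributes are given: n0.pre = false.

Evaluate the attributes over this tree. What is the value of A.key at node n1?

21

1. n0.pre = false  [given at root]
2. n1.tag = "kw"  ["kw"]
3. n2.pre = true  [true]
4. n3.pre = false  [S₀.pre == false]
5. n5.fin = "mk"  [terminal]
6. n4.val = "ru"  ["ru"]
7. n4.pre = 19  [19]
8. n4.hot = -1  [-1]
9. n6.tag = "nn"  ["nn"]
10. n7.cnt = false  [terminal]
11. n6.idx = -6  [len(A.tag) - 8]
12. n6.mk = false  [g.cnt == true]
13. n6.key = 25  [len(A.tag) + 23]
14. n8.fin = "qy"  [terminal]
15. n3.sig = false  [D.hot > -1]
16. n3.acc = "qyru"  [h.fin ++ D.val]
17. n3.val = 7  [D.hot + 8]
18. n9.tag = "x"  [if S₁.sig then S₁.acc else "x"]
19. n10.cnt = true  [terminal]
20. n11.depth = 1  [1]
21. n11.wid = false  [false]
22. n12.fin = "pn"  [terminal]
23. n11.tag = false  [C.wid == true]
24. n11.val = "pnp"  [h.fin ++ "p"]
25. n9.idx = 17  [len(A.tag) + 16]
26. n9.mk = true  [g.cnt == true]
27. n9.key = 6  [6]
28. n13.cnt = false  [terminal]
29. n2.sig = false  [A.idx > 17]
30. n2.acc = "qy"  ["qy"]
31. n2.val = 30  [A.idx + 13]
32. n14.fin = "wp"  [terminal]
33. n1.idx = 13  [len(A.tag) + 11]
34. n1.mk = false  [S.sig == true]
35. n1.key = 21  [S.val * 3 - 69]
36. n15.tag = "zv"  ["zv"]
37. n16.fin = "xy"  [terminal]
38. n15.idx = 10  [len(A.tag) + 8]
39. n15.mk = true  [true]
40. n15.key = 11  [len(A.tag) + 9]
41. n17.depth = 11  [11]
42. n17.wid = false  [A₀.idx > 13]
43. n19.pre = false  [terminal]
44. n22.pre = true  [terminal]
45. n23.pre = true  [terminal]
46. n24.cnt = true  [terminal]
47. n21.val = "xy"  ["xy"]
48. n21.pre = -4  [-4]
49. n21.hot = 5  [5]
50. n20.val = "kz"  ["kz"]
51. n20.pre = 29  [D₁.pre + D₁.hot + 28]
52. n20.hot = 17  [D₁.hot * 3 + 2]
53. n18.val = "pkz"  ["p" ++ D₁.val]
54. n18.pre = -3  [D₁.pre * 3 - 90]
55. n18.hot = -4  [D₁.hot - 21]
56. n17.tag = true  [C.depth > 10]
57. n17.val = "wpkz"  ["w" ++ D.val]
58. n0.sig = false  [S.pre == true]
59. n0.acc = "ux"  ["ux"]
60. n0.val = 1  [len(C.val) - 3]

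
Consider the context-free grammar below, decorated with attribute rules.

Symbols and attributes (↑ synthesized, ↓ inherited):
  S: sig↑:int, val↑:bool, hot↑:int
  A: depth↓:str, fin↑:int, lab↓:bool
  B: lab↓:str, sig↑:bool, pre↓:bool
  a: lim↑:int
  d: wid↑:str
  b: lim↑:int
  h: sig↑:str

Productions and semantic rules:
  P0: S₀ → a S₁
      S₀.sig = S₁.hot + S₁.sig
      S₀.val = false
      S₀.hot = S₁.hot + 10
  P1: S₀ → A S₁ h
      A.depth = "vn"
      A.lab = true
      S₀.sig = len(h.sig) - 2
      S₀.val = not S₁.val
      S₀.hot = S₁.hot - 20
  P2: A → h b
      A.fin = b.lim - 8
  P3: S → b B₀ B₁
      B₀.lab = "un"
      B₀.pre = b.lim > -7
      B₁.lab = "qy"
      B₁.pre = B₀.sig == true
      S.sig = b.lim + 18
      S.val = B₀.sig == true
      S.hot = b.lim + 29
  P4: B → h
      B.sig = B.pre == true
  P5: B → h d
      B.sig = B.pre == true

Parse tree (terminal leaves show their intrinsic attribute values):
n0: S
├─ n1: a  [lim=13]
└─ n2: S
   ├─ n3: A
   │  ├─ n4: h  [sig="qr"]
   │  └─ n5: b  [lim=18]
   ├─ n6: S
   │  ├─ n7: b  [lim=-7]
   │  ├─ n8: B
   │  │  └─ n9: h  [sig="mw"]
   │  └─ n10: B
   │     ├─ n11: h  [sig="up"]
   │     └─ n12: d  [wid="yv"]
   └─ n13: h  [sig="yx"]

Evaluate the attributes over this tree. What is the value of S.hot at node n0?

1. n1.lim = 13  [terminal]
2. n3.depth = "vn"  ["vn"]
3. n3.lab = true  [true]
4. n4.sig = "qr"  [terminal]
5. n5.lim = 18  [terminal]
6. n3.fin = 10  [b.lim - 8]
7. n7.lim = -7  [terminal]
8. n8.lab = "un"  ["un"]
9. n8.pre = false  [b.lim > -7]
10. n9.sig = "mw"  [terminal]
11. n8.sig = false  [B.pre == true]
12. n10.lab = "qy"  ["qy"]
13. n10.pre = false  [B₀.sig == true]
14. n11.sig = "up"  [terminal]
15. n12.wid = "yv"  [terminal]
16. n10.sig = false  [B.pre == true]
17. n6.sig = 11  [b.lim + 18]
18. n6.val = false  [B₀.sig == true]
19. n6.hot = 22  [b.lim + 29]
20. n13.sig = "yx"  [terminal]
21. n2.sig = 0  [len(h.sig) - 2]
22. n2.val = true  [not S₁.val]
23. n2.hot = 2  [S₁.hot - 20]
24. n0.sig = 2  [S₁.hot + S₁.sig]
25. n0.val = false  [false]
26. n0.hot = 12  [S₁.hot + 10]

12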